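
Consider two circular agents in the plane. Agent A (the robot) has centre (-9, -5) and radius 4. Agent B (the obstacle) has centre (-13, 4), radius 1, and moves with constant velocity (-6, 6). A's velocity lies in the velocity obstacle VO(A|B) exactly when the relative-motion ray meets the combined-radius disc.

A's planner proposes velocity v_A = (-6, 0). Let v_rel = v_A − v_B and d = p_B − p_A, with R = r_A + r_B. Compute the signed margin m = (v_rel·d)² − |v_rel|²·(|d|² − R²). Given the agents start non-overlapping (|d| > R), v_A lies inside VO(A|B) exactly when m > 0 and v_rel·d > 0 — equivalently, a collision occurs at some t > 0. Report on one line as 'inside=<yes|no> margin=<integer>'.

d = (-4, 9),  |d|² = 97;  R = 4+1 = 5,  c = 97−5² = 72
v_rel = (0, -6),  |v_rel|² = 36;  v_rel·d = (0)·(-4) + (-6)·(9) = -54
36·t² + 108·t + 72 = 0  ⇒  m = (-54)² − 36·72 = 324
m = 324 > 0,  v_rel·d = -54 < 0  ⇒  outside

inside=no margin=324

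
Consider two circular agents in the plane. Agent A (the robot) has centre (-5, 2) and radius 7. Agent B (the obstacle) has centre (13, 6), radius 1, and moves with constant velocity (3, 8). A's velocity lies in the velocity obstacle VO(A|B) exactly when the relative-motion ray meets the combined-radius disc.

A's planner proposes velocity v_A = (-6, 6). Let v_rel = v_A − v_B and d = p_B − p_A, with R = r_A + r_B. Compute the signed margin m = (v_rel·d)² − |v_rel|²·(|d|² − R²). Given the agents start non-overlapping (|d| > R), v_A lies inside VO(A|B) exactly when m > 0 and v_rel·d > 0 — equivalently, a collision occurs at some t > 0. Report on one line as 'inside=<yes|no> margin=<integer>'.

d = (18, 4),  |d|² = 340;  R = 7+1 = 8,  c = 340−8² = 276
v_rel = (-9, -2),  |v_rel|² = 85;  v_rel·d = (-9)·(18) + (-2)·(4) = -170
85·t² + 340·t + 276 = 0  ⇒  m = (-170)² − 85·276 = 5440
m = 5440 > 0,  v_rel·d = -170 < 0  ⇒  outside

inside=no margin=5440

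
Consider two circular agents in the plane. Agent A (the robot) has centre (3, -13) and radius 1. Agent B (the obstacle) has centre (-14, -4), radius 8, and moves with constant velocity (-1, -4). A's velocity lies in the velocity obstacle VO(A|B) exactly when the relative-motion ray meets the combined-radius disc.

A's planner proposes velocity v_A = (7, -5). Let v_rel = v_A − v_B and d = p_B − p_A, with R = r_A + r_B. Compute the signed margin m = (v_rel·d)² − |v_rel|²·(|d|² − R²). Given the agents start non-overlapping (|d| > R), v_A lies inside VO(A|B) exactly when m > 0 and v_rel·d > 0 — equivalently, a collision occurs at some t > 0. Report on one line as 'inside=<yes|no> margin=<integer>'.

d = (-17, 9),  |d|² = 370;  R = 1+8 = 9,  c = 370−9² = 289
v_rel = (8, -1),  |v_rel|² = 65;  v_rel·d = (8)·(-17) + (-1)·(9) = -145
65·t² + 290·t + 289 = 0  ⇒  m = (-145)² − 65·289 = 2240
m = 2240 > 0,  v_rel·d = -145 < 0  ⇒  outside

inside=no margin=2240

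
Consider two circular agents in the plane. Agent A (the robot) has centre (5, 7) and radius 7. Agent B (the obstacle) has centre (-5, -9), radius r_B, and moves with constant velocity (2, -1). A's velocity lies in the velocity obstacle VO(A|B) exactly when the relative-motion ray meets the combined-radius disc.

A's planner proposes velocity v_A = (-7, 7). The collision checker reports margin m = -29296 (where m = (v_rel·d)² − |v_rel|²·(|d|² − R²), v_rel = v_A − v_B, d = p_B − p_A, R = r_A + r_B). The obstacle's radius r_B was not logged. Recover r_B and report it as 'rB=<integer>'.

m = -29296
d = (-10, -16);  v_rel = (-9, 8),  |v_rel|² = 145
v_rel×d = (-9)·(-16) − (8)·(-10) = 224
since m = R²·145 − 224²:  R² = (50176 + -29296) / 145 = 144
R = √144 = 12  ⇒  r_B = 12 − 7 = 5

rB=5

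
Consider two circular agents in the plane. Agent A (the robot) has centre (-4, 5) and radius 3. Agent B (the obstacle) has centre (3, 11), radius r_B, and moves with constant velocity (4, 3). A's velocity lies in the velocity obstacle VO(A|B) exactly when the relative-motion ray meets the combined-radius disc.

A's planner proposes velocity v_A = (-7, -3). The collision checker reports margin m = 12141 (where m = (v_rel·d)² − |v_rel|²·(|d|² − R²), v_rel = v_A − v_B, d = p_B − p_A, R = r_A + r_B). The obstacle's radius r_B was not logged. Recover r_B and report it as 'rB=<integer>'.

m = 12141
d = (7, 6);  v_rel = (-11, -6),  |v_rel|² = 157
v_rel×d = (-11)·(6) − (-6)·(7) = -24
since m = R²·157 − (-24)²:  R² = (576 + 12141) / 157 = 81
R = √81 = 9  ⇒  r_B = 9 − 3 = 6

rB=6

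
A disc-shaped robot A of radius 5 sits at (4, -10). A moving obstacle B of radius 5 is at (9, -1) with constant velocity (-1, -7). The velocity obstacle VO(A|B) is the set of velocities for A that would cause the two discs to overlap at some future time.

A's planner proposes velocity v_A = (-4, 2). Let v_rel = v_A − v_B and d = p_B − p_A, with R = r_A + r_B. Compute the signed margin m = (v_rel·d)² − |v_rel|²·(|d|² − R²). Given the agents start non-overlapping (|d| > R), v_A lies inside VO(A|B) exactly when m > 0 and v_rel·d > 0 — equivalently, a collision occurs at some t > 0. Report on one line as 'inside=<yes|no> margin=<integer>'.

d = (5, 9),  |d|² = 106;  R = 5+5 = 10,  c = 106−10² = 6
v_rel = (-3, 9),  |v_rel|² = 90;  v_rel·d = (-3)·(5) + (9)·(9) = 66
90·t² − 132·t + 6 = 0  ⇒  m = 66² − 90·6 = 3816
m = 3816 > 0,  v_rel·d = 66 > 0  ⇒  inside

inside=yes margin=3816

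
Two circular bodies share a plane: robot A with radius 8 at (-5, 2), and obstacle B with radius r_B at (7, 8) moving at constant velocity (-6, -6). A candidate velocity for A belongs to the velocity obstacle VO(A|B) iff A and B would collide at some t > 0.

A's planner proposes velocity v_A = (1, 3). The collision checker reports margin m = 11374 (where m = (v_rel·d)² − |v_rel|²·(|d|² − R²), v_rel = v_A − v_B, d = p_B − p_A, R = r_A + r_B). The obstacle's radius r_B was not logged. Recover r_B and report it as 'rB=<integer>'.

m = 11374
d = (12, 6);  v_rel = (7, 9),  |v_rel|² = 130
v_rel×d = (7)·(6) − (9)·(12) = -66
since m = R²·130 − (-66)²:  R² = (4356 + 11374) / 130 = 121
R = √121 = 11  ⇒  r_B = 11 − 8 = 3

rB=3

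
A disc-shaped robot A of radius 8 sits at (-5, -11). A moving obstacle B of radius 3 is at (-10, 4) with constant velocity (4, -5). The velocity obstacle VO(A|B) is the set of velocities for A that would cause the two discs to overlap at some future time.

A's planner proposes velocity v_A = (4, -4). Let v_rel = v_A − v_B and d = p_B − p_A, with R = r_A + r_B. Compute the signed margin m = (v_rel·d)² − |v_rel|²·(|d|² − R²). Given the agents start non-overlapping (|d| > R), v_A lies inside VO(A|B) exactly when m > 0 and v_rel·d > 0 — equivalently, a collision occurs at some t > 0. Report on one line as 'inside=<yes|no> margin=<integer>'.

d = (-5, 15),  |d|² = 250;  R = 8+3 = 11,  c = 250−11² = 129
v_rel = (0, 1),  |v_rel|² = 1;  v_rel·d = (0)·(-5) + (1)·(15) = 15
1·t² − 30·t + 129 = 0  ⇒  m = 15² − 1·129 = 96
m = 96 > 0,  v_rel·d = 15 > 0  ⇒  inside

inside=yes margin=96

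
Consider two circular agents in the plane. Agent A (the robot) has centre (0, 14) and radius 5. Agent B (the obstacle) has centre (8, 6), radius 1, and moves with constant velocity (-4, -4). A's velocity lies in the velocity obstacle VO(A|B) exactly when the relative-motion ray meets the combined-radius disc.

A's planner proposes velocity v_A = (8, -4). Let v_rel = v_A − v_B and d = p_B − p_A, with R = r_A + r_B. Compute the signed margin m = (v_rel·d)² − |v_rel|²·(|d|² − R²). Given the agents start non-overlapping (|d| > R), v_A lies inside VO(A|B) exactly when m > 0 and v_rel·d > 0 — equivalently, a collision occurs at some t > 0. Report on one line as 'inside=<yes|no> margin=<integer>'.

d = (8, -8),  |d|² = 128;  R = 5+1 = 6,  c = 128−6² = 92
v_rel = (12, 0),  |v_rel|² = 144;  v_rel·d = (12)·(8) + (0)·(-8) = 96
144·t² − 192·t + 92 = 0  ⇒  m = 96² − 144·92 = -4032
m = -4032 < 0,  v_rel·d = 96 > 0  ⇒  outside

inside=no margin=-4032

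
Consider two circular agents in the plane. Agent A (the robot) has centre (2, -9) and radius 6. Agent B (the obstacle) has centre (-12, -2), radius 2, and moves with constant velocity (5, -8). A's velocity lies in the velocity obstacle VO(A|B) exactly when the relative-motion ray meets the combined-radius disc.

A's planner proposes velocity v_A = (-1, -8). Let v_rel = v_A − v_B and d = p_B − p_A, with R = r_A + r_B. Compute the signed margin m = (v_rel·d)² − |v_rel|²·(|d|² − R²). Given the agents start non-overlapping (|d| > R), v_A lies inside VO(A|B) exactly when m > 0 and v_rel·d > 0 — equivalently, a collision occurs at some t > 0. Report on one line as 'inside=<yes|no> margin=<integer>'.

d = (-14, 7),  |d|² = 245;  R = 6+2 = 8,  c = 245−8² = 181
v_rel = (-6, 0),  |v_rel|² = 36;  v_rel·d = (-6)·(-14) + (0)·(7) = 84
36·t² − 168·t + 181 = 0  ⇒  m = 84² − 36·181 = 540
m = 540 > 0,  v_rel·d = 84 > 0  ⇒  inside

inside=yes margin=540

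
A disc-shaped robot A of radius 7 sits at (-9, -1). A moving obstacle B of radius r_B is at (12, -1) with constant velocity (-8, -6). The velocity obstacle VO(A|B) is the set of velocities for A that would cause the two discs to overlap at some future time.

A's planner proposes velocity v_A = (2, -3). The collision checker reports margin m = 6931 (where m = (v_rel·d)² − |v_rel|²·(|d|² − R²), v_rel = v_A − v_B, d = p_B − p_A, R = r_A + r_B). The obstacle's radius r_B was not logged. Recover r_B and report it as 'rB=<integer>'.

m = 6931
d = (21, 0);  v_rel = (10, 3),  |v_rel|² = 109
v_rel×d = (10)·(0) − (3)·(21) = -63
since m = R²·109 − (-63)²:  R² = (3969 + 6931) / 109 = 100
R = √100 = 10  ⇒  r_B = 10 − 7 = 3

rB=3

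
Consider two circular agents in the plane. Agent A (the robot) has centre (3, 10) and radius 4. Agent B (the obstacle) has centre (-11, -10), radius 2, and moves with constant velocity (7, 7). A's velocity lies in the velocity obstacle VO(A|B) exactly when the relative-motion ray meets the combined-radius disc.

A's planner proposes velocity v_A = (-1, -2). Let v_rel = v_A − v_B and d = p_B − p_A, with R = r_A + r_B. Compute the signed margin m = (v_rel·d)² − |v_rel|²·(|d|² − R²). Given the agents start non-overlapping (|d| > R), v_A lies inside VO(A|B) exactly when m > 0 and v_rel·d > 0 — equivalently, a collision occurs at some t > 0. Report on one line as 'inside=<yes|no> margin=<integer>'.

d = (-14, -20),  |d|² = 596;  R = 4+2 = 6,  c = 596−6² = 560
v_rel = (-8, -9),  |v_rel|² = 145;  v_rel·d = (-8)·(-14) + (-9)·(-20) = 292
145·t² − 584·t + 560 = 0  ⇒  m = 292² − 145·560 = 4064
m = 4064 > 0,  v_rel·d = 292 > 0  ⇒  inside

inside=yes margin=4064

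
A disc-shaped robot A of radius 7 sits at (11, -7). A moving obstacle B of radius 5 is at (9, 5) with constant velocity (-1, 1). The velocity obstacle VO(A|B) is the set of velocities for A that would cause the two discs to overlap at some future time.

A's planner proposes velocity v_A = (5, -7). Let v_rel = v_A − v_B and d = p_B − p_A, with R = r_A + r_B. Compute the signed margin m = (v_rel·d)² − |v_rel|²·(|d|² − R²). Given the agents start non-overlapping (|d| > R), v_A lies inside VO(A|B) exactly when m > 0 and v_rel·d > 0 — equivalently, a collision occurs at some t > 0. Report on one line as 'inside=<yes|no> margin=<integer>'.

d = (-2, 12),  |d|² = 148;  R = 7+5 = 12,  c = 148−12² = 4
v_rel = (6, -8),  |v_rel|² = 100;  v_rel·d = (6)·(-2) + (-8)·(12) = -108
100·t² + 216·t + 4 = 0  ⇒  m = (-108)² − 100·4 = 11264
m = 11264 > 0,  v_rel·d = -108 < 0  ⇒  outside

inside=no margin=11264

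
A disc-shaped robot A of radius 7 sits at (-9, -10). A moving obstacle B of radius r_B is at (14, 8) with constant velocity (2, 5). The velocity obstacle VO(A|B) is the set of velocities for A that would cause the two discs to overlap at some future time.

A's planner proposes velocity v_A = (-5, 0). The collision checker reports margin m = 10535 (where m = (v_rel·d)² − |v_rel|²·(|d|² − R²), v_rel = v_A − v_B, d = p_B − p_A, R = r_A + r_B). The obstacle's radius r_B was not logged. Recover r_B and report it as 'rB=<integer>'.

m = 10535
d = (23, 18);  v_rel = (-7, -5),  |v_rel|² = 74
v_rel×d = (-7)·(18) − (-5)·(23) = -11
since m = R²·74 − (-11)²:  R² = (121 + 10535) / 74 = 144
R = √144 = 12  ⇒  r_B = 12 − 7 = 5

rB=5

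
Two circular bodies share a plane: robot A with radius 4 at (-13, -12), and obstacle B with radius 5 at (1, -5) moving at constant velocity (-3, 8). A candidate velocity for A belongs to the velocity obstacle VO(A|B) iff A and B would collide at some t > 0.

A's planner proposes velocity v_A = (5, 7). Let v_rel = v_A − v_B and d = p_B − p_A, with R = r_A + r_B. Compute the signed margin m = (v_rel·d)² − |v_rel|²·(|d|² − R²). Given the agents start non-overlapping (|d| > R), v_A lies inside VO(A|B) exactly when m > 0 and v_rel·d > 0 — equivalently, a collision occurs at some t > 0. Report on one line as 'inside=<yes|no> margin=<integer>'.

d = (14, 7),  |d|² = 245;  R = 4+5 = 9,  c = 245−9² = 164
v_rel = (8, -1),  |v_rel|² = 65;  v_rel·d = (8)·(14) + (-1)·(7) = 105
65·t² − 210·t + 164 = 0  ⇒  m = 105² − 65·164 = 365
m = 365 > 0,  v_rel·d = 105 > 0  ⇒  inside

inside=yes margin=365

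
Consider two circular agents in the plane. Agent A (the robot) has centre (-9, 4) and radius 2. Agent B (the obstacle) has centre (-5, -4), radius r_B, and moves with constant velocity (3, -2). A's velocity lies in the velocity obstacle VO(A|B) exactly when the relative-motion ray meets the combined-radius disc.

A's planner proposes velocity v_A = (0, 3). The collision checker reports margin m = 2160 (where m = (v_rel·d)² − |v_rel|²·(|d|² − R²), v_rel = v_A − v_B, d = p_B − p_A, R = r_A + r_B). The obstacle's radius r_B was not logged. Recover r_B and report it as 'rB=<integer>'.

m = 2160
d = (4, -8);  v_rel = (-3, 5),  |v_rel|² = 34
v_rel×d = (-3)·(-8) − (5)·(4) = 4
since m = R²·34 − 4²:  R² = (16 + 2160) / 34 = 64
R = √64 = 8  ⇒  r_B = 8 − 2 = 6

rB=6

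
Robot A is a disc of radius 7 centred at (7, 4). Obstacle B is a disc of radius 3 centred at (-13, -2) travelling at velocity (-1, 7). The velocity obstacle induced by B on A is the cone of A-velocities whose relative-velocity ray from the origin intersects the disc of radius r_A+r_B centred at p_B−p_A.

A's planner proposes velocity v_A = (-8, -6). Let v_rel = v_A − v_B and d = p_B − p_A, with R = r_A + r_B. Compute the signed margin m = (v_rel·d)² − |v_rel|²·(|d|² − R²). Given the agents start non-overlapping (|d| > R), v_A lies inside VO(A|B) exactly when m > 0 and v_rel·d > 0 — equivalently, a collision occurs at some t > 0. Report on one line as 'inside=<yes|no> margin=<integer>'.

d = (-20, -6),  |d|² = 436;  R = 7+3 = 10,  c = 436−10² = 336
v_rel = (-7, -13),  |v_rel|² = 218;  v_rel·d = (-7)·(-20) + (-13)·(-6) = 218
218·t² − 436·t + 336 = 0  ⇒  m = 218² − 218·336 = -25724
m = -25724 < 0,  v_rel·d = 218 > 0  ⇒  outside

inside=no margin=-25724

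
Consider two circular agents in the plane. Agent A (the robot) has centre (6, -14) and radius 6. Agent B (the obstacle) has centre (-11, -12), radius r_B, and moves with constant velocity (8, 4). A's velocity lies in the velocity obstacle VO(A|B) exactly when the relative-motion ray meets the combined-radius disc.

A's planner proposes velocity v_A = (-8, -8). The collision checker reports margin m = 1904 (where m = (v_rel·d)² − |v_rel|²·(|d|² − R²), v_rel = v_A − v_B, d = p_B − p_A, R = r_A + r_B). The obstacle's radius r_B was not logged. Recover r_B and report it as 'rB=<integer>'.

m = 1904
d = (-17, 2);  v_rel = (-16, -12),  |v_rel|² = 400
v_rel×d = (-16)·(2) − (-12)·(-17) = -236
since m = R²·400 − (-236)²:  R² = (55696 + 1904) / 400 = 144
R = √144 = 12  ⇒  r_B = 12 − 6 = 6

rB=6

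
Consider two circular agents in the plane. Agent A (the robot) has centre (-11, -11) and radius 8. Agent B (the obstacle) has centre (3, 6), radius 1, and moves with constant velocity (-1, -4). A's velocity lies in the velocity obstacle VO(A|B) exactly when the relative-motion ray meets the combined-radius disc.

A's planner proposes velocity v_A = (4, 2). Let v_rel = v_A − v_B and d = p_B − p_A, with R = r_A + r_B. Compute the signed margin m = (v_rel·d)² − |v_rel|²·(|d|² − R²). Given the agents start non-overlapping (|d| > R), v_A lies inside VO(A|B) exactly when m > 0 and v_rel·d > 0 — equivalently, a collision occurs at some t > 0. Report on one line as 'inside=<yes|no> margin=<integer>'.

d = (14, 17),  |d|² = 485;  R = 8+1 = 9,  c = 485−9² = 404
v_rel = (5, 6),  |v_rel|² = 61;  v_rel·d = (5)·(14) + (6)·(17) = 172
61·t² − 344·t + 404 = 0  ⇒  m = 172² − 61·404 = 4940
m = 4940 > 0,  v_rel·d = 172 > 0  ⇒  inside

inside=yes margin=4940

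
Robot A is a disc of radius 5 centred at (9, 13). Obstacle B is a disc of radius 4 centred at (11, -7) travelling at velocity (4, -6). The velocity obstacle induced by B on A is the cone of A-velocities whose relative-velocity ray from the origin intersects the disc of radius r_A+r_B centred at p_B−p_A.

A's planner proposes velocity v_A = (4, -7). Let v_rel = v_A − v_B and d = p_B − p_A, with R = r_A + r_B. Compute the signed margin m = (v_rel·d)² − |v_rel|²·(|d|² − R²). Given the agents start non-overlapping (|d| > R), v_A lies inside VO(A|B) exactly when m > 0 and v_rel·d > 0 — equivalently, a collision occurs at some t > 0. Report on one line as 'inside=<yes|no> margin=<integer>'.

d = (2, -20),  |d|² = 404;  R = 5+4 = 9,  c = 404−9² = 323
v_rel = (0, -1),  |v_rel|² = 1;  v_rel·d = (0)·(2) + (-1)·(-20) = 20
1·t² − 40·t + 323 = 0  ⇒  m = 20² − 1·323 = 77
m = 77 > 0,  v_rel·d = 20 > 0  ⇒  inside

inside=yes margin=77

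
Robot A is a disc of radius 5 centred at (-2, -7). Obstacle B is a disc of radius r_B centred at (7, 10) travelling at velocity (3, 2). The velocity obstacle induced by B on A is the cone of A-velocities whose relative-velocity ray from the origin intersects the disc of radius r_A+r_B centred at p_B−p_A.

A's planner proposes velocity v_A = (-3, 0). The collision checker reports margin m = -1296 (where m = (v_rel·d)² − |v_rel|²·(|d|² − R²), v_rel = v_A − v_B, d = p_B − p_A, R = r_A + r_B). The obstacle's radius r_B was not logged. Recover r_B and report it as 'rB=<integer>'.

m = -1296
d = (9, 17);  v_rel = (-6, -2),  |v_rel|² = 40
v_rel×d = (-6)·(17) − (-2)·(9) = -84
since m = R²·40 − (-84)²:  R² = (7056 + -1296) / 40 = 144
R = √144 = 12  ⇒  r_B = 12 − 5 = 7

rB=7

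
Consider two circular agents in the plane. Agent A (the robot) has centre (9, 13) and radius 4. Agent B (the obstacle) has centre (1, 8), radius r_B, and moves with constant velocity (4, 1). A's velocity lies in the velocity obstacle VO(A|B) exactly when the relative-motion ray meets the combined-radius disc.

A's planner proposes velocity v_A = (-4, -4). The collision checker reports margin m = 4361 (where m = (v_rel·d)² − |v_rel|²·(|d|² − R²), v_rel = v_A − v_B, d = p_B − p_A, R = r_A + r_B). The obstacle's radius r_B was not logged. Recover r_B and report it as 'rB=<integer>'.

m = 4361
d = (-8, -5);  v_rel = (-8, -5),  |v_rel|² = 89
v_rel×d = (-8)·(-5) − (-5)·(-8) = 0
since m = R²·89 − 0²:  R² = (0 + 4361) / 89 = 49
R = √49 = 7  ⇒  r_B = 7 − 4 = 3

rB=3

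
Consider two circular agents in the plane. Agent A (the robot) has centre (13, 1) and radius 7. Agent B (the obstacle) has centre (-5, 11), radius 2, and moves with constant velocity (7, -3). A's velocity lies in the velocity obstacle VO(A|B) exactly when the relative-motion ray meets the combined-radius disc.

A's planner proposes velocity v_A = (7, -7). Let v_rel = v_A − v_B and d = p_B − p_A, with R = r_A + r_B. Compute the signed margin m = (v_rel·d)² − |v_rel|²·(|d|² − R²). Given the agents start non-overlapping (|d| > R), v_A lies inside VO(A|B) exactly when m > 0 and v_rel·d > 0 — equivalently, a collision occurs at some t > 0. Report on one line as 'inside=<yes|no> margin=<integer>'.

d = (-18, 10),  |d|² = 424;  R = 7+2 = 9,  c = 424−9² = 343
v_rel = (0, -4),  |v_rel|² = 16;  v_rel·d = (0)·(-18) + (-4)·(10) = -40
16·t² + 80·t + 343 = 0  ⇒  m = (-40)² − 16·343 = -3888
m = -3888 < 0,  v_rel·d = -40 < 0  ⇒  outside

inside=no margin=-3888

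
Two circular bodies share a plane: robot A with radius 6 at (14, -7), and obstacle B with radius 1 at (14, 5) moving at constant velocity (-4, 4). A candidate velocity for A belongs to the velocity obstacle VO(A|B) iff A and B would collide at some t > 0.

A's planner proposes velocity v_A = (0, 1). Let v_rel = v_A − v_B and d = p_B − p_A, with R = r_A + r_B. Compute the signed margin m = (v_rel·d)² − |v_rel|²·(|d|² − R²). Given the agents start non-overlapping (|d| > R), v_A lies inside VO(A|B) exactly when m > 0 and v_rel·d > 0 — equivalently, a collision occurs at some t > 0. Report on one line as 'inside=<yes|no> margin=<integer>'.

d = (0, 12),  |d|² = 144;  R = 6+1 = 7,  c = 144−7² = 95
v_rel = (4, -3),  |v_rel|² = 25;  v_rel·d = (4)·(0) + (-3)·(12) = -36
25·t² + 72·t + 95 = 0  ⇒  m = (-36)² − 25·95 = -1079
m = -1079 < 0,  v_rel·d = -36 < 0  ⇒  outside

inside=no margin=-1079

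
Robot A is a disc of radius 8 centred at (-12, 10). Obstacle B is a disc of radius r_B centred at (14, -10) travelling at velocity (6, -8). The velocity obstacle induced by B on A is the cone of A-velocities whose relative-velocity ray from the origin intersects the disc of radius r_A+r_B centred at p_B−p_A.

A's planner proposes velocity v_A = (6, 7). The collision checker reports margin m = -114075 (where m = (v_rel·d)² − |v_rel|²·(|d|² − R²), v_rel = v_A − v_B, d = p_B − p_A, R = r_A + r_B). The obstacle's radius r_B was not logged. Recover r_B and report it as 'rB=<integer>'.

m = -114075
d = (26, -20);  v_rel = (0, 15),  |v_rel|² = 225
v_rel×d = (0)·(-20) − (15)·(26) = -390
since m = R²·225 − (-390)²:  R² = (152100 + -114075) / 225 = 169
R = √169 = 13  ⇒  r_B = 13 − 8 = 5

rB=5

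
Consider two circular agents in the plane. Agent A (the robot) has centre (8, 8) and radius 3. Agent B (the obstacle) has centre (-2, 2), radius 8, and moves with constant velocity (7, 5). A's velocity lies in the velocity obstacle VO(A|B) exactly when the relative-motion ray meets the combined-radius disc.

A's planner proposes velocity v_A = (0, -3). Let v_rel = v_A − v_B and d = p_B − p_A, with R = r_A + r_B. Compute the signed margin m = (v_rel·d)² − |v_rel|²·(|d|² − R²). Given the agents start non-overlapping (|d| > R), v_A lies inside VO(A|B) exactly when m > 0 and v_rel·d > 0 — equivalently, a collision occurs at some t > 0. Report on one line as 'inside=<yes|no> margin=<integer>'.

d = (-10, -6),  |d|² = 136;  R = 3+8 = 11,  c = 136−11² = 15
v_rel = (-7, -8),  |v_rel|² = 113;  v_rel·d = (-7)·(-10) + (-8)·(-6) = 118
113·t² − 236·t + 15 = 0  ⇒  m = 118² − 113·15 = 12229
m = 12229 > 0,  v_rel·d = 118 > 0  ⇒  inside

inside=yes margin=12229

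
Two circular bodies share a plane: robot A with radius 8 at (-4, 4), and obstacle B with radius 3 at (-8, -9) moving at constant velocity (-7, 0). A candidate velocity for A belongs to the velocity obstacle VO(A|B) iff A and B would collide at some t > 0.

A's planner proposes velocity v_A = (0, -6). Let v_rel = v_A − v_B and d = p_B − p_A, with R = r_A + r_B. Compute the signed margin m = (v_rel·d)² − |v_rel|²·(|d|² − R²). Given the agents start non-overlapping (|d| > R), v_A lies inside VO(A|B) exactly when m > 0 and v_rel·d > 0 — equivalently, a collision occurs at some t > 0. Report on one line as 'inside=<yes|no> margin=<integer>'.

d = (-4, -13),  |d|² = 185;  R = 8+3 = 11,  c = 185−11² = 64
v_rel = (7, -6),  |v_rel|² = 85;  v_rel·d = (7)·(-4) + (-6)·(-13) = 50
85·t² − 100·t + 64 = 0  ⇒  m = 50² − 85·64 = -2940
m = -2940 < 0,  v_rel·d = 50 > 0  ⇒  outside

inside=no margin=-2940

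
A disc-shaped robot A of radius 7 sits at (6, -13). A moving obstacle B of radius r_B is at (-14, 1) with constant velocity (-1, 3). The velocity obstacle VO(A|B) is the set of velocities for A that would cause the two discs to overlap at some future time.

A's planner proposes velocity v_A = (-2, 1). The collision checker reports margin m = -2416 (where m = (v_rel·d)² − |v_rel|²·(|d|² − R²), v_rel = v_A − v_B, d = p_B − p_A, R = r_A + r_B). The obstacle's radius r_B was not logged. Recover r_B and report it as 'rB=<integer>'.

m = -2416
d = (-20, 14);  v_rel = (-1, -2),  |v_rel|² = 5
v_rel×d = (-1)·(14) − (-2)·(-20) = -54
since m = R²·5 − (-54)²:  R² = (2916 + -2416) / 5 = 100
R = √100 = 10  ⇒  r_B = 10 − 7 = 3

rB=3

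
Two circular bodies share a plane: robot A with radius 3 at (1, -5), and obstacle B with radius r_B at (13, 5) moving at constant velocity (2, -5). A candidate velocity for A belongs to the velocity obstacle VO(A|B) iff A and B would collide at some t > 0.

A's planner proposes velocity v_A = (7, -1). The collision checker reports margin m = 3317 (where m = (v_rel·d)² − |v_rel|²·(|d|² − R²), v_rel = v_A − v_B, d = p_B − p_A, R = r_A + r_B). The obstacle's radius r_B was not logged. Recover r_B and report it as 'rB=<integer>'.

m = 3317
d = (12, 10);  v_rel = (5, 4),  |v_rel|² = 41
v_rel×d = (5)·(10) − (4)·(12) = 2
since m = R²·41 − 2²:  R² = (4 + 3317) / 41 = 81
R = √81 = 9  ⇒  r_B = 9 − 3 = 6

rB=6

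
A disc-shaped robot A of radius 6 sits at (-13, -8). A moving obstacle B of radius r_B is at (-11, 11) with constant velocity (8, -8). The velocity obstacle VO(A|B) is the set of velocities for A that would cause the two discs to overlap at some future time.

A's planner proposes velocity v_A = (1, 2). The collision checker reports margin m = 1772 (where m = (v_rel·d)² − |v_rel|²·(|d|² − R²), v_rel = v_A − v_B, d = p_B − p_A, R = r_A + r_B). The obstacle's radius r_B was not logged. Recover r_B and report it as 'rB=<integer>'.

m = 1772
d = (2, 19);  v_rel = (-7, 10),  |v_rel|² = 149
v_rel×d = (-7)·(19) − (10)·(2) = -153
since m = R²·149 − (-153)²:  R² = (23409 + 1772) / 149 = 169
R = √169 = 13  ⇒  r_B = 13 − 6 = 7

rB=7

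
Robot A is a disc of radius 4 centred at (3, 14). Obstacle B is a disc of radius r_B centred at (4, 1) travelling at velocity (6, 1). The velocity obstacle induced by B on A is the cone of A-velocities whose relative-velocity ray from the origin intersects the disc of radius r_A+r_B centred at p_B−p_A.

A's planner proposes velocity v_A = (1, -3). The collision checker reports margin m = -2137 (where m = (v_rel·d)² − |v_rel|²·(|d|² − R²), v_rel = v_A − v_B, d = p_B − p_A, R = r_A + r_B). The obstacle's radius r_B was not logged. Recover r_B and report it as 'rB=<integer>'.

m = -2137
d = (1, -13);  v_rel = (-5, -4),  |v_rel|² = 41
v_rel×d = (-5)·(-13) − (-4)·(1) = 69
since m = R²·41 − 69²:  R² = (4761 + -2137) / 41 = 64
R = √64 = 8  ⇒  r_B = 8 − 4 = 4

rB=4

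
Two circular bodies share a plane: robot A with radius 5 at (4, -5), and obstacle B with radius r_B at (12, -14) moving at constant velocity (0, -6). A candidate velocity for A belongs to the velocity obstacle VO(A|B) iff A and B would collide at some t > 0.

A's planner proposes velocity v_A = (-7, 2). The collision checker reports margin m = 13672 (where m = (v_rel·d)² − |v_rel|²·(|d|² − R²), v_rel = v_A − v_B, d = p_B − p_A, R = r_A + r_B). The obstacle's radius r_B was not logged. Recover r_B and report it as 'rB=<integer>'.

m = 13672
d = (8, -9);  v_rel = (-7, 8),  |v_rel|² = 113
v_rel×d = (-7)·(-9) − (8)·(8) = -1
since m = R²·113 − (-1)²:  R² = (1 + 13672) / 113 = 121
R = √121 = 11  ⇒  r_B = 11 − 5 = 6

rB=6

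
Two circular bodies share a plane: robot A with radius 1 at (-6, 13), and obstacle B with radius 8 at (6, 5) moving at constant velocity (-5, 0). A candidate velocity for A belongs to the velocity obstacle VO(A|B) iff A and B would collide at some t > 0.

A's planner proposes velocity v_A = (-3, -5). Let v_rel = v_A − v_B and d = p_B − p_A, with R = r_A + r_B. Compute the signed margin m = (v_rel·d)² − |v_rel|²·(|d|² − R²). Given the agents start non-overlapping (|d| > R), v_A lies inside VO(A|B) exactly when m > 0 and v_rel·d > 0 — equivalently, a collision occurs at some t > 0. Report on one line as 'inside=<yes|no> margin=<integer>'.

d = (12, -8),  |d|² = 208;  R = 1+8 = 9,  c = 208−9² = 127
v_rel = (2, -5),  |v_rel|² = 29;  v_rel·d = (2)·(12) + (-5)·(-8) = 64
29·t² − 128·t + 127 = 0  ⇒  m = 64² − 29·127 = 413
m = 413 > 0,  v_rel·d = 64 > 0  ⇒  inside

inside=yes margin=413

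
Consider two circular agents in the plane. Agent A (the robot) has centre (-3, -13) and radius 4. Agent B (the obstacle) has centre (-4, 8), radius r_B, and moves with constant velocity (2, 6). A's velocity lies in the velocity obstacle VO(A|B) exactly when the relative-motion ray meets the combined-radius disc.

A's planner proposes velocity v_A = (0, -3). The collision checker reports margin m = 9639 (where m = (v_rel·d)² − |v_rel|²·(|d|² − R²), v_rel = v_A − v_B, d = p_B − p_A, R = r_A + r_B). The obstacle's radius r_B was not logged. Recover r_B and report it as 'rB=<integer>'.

m = 9639
d = (-1, 21);  v_rel = (-2, -9),  |v_rel|² = 85
v_rel×d = (-2)·(21) − (-9)·(-1) = -51
since m = R²·85 − (-51)²:  R² = (2601 + 9639) / 85 = 144
R = √144 = 12  ⇒  r_B = 12 − 4 = 8

rB=8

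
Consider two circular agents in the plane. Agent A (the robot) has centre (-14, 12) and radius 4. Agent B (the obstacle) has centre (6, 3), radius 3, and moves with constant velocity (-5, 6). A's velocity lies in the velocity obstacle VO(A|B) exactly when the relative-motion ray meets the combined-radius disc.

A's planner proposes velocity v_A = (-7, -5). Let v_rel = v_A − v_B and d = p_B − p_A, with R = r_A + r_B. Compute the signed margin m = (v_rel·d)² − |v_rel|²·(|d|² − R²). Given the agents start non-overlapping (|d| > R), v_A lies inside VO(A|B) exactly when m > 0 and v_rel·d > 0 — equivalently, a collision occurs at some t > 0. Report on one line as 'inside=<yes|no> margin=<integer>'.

d = (20, -9),  |d|² = 481;  R = 4+3 = 7,  c = 481−7² = 432
v_rel = (-2, -11),  |v_rel|² = 125;  v_rel·d = (-2)·(20) + (-11)·(-9) = 59
125·t² − 118·t + 432 = 0  ⇒  m = 59² − 125·432 = -50519
m = -50519 < 0,  v_rel·d = 59 > 0  ⇒  outside

inside=no margin=-50519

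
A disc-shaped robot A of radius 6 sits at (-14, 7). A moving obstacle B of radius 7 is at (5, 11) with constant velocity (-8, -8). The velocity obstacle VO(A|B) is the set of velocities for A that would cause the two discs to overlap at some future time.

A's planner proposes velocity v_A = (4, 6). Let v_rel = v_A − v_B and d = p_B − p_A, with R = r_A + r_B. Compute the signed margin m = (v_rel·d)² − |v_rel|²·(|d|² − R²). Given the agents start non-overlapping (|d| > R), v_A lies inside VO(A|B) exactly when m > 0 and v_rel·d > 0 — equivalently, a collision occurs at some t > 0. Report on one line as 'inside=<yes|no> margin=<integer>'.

d = (19, 4),  |d|² = 377;  R = 6+7 = 13,  c = 377−13² = 208
v_rel = (12, 14),  |v_rel|² = 340;  v_rel·d = (12)·(19) + (14)·(4) = 284
340·t² − 568·t + 208 = 0  ⇒  m = 284² − 340·208 = 9936
m = 9936 > 0,  v_rel·d = 284 > 0  ⇒  inside

inside=yes margin=9936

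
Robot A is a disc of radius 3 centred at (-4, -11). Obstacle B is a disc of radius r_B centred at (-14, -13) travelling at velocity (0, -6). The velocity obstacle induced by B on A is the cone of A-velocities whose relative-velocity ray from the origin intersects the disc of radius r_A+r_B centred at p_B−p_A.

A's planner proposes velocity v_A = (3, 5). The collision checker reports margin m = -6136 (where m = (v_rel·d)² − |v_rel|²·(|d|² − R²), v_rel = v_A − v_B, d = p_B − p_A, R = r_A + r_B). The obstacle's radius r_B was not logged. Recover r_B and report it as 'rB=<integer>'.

m = -6136
d = (-10, -2);  v_rel = (3, 11),  |v_rel|² = 130
v_rel×d = (3)·(-2) − (11)·(-10) = 104
since m = R²·130 − 104²:  R² = (10816 + -6136) / 130 = 36
R = √36 = 6  ⇒  r_B = 6 − 3 = 3

rB=3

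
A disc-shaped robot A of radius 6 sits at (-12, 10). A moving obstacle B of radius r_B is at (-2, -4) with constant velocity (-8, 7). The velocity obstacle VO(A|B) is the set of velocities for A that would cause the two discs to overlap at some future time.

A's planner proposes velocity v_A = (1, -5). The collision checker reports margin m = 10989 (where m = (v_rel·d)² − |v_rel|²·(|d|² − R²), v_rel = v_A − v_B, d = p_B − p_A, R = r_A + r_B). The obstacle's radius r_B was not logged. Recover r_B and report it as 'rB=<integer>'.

m = 10989
d = (10, -14);  v_rel = (9, -12),  |v_rel|² = 225
v_rel×d = (9)·(-14) − (-12)·(10) = -6
since m = R²·225 − (-6)²:  R² = (36 + 10989) / 225 = 49
R = √49 = 7  ⇒  r_B = 7 − 6 = 1

rB=1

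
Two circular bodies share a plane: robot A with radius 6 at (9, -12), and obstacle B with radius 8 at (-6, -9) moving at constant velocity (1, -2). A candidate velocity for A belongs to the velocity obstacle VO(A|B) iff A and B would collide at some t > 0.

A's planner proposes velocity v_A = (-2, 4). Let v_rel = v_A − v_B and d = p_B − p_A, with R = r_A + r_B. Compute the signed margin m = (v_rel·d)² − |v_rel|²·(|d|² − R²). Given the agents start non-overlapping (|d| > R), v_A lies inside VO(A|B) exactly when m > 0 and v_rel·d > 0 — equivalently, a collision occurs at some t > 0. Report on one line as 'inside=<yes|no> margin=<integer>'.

d = (-15, 3),  |d|² = 234;  R = 6+8 = 14,  c = 234−14² = 38
v_rel = (-3, 6),  |v_rel|² = 45;  v_rel·d = (-3)·(-15) + (6)·(3) = 63
45·t² − 126·t + 38 = 0  ⇒  m = 63² − 45·38 = 2259
m = 2259 > 0,  v_rel·d = 63 > 0  ⇒  inside

inside=yes margin=2259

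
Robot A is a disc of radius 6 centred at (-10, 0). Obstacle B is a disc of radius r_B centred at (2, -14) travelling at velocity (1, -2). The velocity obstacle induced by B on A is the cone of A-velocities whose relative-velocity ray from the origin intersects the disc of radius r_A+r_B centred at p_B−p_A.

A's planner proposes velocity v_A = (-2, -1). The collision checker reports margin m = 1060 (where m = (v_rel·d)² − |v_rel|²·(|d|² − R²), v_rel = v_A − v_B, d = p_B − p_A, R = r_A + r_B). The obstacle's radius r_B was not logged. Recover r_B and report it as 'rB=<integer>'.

m = 1060
d = (12, -14);  v_rel = (-3, 1),  |v_rel|² = 10
v_rel×d = (-3)·(-14) − (1)·(12) = 30
since m = R²·10 − 30²:  R² = (900 + 1060) / 10 = 196
R = √196 = 14  ⇒  r_B = 14 − 6 = 8

rB=8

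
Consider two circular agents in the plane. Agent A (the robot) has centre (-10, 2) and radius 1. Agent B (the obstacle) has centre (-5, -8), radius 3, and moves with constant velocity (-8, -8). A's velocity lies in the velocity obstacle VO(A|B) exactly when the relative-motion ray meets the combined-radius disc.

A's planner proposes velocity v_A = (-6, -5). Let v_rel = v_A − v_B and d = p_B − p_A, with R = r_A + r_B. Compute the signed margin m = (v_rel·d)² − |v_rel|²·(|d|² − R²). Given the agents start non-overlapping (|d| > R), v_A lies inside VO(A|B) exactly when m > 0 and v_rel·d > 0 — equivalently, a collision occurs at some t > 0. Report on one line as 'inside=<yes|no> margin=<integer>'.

d = (5, -10),  |d|² = 125;  R = 1+3 = 4,  c = 125−4² = 109
v_rel = (2, 3),  |v_rel|² = 13;  v_rel·d = (2)·(5) + (3)·(-10) = -20
13·t² + 40·t + 109 = 0  ⇒  m = (-20)² − 13·109 = -1017
m = -1017 < 0,  v_rel·d = -20 < 0  ⇒  outside

inside=no margin=-1017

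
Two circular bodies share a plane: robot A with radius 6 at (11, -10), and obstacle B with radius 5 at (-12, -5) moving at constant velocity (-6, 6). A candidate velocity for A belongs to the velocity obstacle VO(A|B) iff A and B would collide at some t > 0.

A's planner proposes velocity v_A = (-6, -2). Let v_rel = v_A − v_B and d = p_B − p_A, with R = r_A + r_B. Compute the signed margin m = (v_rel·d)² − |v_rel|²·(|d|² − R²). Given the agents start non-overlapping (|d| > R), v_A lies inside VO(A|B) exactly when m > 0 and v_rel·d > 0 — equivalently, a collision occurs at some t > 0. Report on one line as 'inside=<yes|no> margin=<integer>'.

d = (-23, 5),  |d|² = 554;  R = 6+5 = 11,  c = 554−11² = 433
v_rel = (0, -8),  |v_rel|² = 64;  v_rel·d = (0)·(-23) + (-8)·(5) = -40
64·t² + 80·t + 433 = 0  ⇒  m = (-40)² − 64·433 = -26112
m = -26112 < 0,  v_rel·d = -40 < 0  ⇒  outside

inside=no margin=-26112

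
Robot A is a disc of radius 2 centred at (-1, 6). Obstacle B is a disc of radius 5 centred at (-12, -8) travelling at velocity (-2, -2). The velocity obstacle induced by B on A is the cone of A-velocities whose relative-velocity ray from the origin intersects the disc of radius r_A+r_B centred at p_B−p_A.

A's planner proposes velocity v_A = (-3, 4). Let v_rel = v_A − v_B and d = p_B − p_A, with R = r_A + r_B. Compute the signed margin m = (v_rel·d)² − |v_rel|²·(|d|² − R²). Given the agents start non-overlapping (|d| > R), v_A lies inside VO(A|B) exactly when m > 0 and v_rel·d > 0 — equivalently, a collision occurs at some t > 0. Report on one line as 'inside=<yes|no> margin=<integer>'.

d = (-11, -14),  |d|² = 317;  R = 2+5 = 7,  c = 317−7² = 268
v_rel = (-1, 6),  |v_rel|² = 37;  v_rel·d = (-1)·(-11) + (6)·(-14) = -73
37·t² + 146·t + 268 = 0  ⇒  m = (-73)² − 37·268 = -4587
m = -4587 < 0,  v_rel·d = -73 < 0  ⇒  outside

inside=no margin=-4587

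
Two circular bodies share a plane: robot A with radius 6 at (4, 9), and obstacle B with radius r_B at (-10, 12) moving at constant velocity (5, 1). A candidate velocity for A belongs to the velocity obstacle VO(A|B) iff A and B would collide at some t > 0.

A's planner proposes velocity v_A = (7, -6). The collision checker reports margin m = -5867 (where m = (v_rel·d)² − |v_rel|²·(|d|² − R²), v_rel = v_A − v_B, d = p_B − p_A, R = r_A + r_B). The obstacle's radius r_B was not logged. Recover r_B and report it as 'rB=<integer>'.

m = -5867
d = (-14, 3);  v_rel = (2, -7),  |v_rel|² = 53
v_rel×d = (2)·(3) − (-7)·(-14) = -92
since m = R²·53 − (-92)²:  R² = (8464 + -5867) / 53 = 49
R = √49 = 7  ⇒  r_B = 7 − 6 = 1

rB=1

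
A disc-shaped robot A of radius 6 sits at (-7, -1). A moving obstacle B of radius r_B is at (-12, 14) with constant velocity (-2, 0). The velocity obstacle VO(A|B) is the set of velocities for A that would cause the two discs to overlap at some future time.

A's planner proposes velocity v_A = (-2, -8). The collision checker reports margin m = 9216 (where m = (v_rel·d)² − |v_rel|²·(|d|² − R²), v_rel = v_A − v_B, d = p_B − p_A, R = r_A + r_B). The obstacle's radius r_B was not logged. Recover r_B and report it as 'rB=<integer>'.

m = 9216
d = (-5, 15);  v_rel = (0, -8),  |v_rel|² = 64
v_rel×d = (0)·(15) − (-8)·(-5) = -40
since m = R²·64 − (-40)²:  R² = (1600 + 9216) / 64 = 169
R = √169 = 13  ⇒  r_B = 13 − 6 = 7

rB=7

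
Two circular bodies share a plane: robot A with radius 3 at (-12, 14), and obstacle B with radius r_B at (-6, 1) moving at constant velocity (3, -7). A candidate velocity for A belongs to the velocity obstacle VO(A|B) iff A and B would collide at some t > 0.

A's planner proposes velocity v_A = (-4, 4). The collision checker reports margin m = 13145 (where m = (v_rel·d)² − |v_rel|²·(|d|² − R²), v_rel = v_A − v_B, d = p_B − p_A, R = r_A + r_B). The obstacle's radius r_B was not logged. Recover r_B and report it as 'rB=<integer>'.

m = 13145
d = (6, -13);  v_rel = (-7, 11),  |v_rel|² = 170
v_rel×d = (-7)·(-13) − (11)·(6) = 25
since m = R²·170 − 25²:  R² = (625 + 13145) / 170 = 81
R = √81 = 9  ⇒  r_B = 9 − 3 = 6

rB=6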